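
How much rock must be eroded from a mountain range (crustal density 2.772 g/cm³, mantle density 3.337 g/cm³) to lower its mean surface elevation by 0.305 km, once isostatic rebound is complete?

Net drop Δ = e − u = e − e ρ_c/ρ_m = e (ρ_m − ρ_c)/ρ_m.
e = Δ ρ_m/(ρ_m − ρ_c) = 0.305 km × 3.337/0.565 = 1.8 km.

1.8 km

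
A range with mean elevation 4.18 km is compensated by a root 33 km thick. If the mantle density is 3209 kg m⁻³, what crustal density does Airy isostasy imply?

2850 kg m⁻³

ρ_c h = (ρ_m − ρ_c) r → ρ_c (h + r) = ρ_m r → ρ_c = ρ_m r / (h + r).
ρ_c = 3209 × 33 km / (4.18 km + 33 km) = 2850 kg m⁻³.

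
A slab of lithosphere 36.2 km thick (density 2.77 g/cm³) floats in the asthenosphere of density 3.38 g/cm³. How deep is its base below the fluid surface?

Draft d = t ρ_obj/ρ_fluid = 36.2 km × 2.77/3.38 = 29.7 km.

29.7 km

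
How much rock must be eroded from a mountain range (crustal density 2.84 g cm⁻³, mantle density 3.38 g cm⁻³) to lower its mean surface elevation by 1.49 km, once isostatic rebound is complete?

9.33 km

Net drop Δ = e − u = e − e ρ_c/ρ_m = e (ρ_m − ρ_c)/ρ_m.
e = Δ ρ_m/(ρ_m − ρ_c) = 1.49 km × 3.38/0.54 = 9.33 km.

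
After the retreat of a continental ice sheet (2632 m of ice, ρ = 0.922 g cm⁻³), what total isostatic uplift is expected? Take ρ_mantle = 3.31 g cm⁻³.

Removing the load lets mantle flow back in; uplift u satisfies ρ_ice t = ρ_m u.
u = t ρ_ice/ρ_m = 2632 m × 0.922/3.31 = 733 m.

733 m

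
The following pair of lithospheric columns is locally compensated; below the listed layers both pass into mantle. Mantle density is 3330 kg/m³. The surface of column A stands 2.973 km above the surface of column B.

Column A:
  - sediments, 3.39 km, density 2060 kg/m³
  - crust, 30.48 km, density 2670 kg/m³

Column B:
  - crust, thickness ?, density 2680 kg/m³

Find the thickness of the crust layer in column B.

22.3 km

Take the compensation level at the base of the deeper column (depth z_c below the surface of column A) and equate Σ ρ_i t_i down to z_c; mantle fills any gap and the z_c terms cancel.
Column A: 3.39×2060 + 30.48×2670 + (z_c − 33.87)×3330
Column B: 2.973×0 + x×2680 + (z_c − 2.973 − 0 − x)×3330
The z_c×3330 term appears on both sides and cancels. Collect the known terms of each column as K = Σ(ρt)_known − 3330 × (depth of known layers): K_A = 88365 − 3330×33.87 = −24422.1; K_B = 0 − 3330×(2.973 + 0) = −9900.09.
Balance: K_A = K_B − x×(3330 − 2680), so x = (K_B − K_A)/(3330 − 2680) = 14522/650 = 22.3 km.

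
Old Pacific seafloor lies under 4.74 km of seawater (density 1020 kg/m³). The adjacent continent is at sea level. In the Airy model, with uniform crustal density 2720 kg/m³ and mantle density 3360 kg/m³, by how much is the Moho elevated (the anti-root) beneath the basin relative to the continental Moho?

12.6 km

By Archimedes' principle applied to the lithosphere: replacing crust with seawater at the top is compensated by replacing crust with mantle at the base: d (ρ_c − ρ_w) = a (ρ_m − ρ_c).
a = d (ρ_c − ρ_w)/(ρ_m − ρ_c) = 4.74 km × 1700/640 = 12.6 km.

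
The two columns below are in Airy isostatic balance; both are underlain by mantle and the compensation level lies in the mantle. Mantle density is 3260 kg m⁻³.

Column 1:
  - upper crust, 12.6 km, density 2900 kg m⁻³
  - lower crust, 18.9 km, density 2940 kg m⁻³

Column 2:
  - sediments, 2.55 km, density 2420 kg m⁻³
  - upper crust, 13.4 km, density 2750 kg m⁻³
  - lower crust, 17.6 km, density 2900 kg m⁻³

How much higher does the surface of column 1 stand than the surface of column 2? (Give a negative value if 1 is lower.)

−1.45 km

For any compensation level in the mantle, the mantle terms cancel and isostasy reduces to e = (Σt_1 − Σt_2) − (Σ(ρt)_1 − Σ(ρt)_2) / ρ_m.
Σt_1 = 31.5 km; Σt_2 = 33.55 km; Σ(ρt)_1 = 92106; Σ(ρt)_2 = 94061 (in km·kg m⁻³).
e = (31.5 − 33.55) − (92106 − 94061) / 3260 = −1.45 km.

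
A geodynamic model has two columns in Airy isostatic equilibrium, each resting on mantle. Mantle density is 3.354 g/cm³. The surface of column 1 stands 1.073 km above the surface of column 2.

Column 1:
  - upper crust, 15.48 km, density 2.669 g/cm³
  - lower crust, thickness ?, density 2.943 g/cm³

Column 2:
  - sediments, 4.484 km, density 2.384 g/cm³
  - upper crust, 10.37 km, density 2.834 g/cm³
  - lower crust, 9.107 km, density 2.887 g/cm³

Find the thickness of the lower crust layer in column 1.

Take the compensation level at the base of the deeper column (depth z_c below the surface of column 1) and equate Σ ρ_i t_i down to z_c; mantle fills any gap and the z_c terms cancel.
Column 1: 15.48×2.669 + x×2.943 + (z_c − 15.48 − x)×3.354
Column 2: 1.073×0 + 4.484×2.384 + 10.37×2.834 + 9.107×2.887 + (z_c − 1.073 − 23.961)×3.354
The z_c×3.354 term appears on both sides and cancels. Collect the known terms of each column as K = Σ(ρt)_known − 3.354 × (depth of known layers): K_1 = 41.31612 − 3.354×15.48 = −10.6038; K_2 = 66.370345 − 3.354×(1.073 + 23.961) = −17.593691.
Balance: K_1 − x×(3.354 − 2.943) = K_2, so x = (K_1 − K_2)/(3.354 − 2.943) = 6.98989/0.411 = 17 km.

17 km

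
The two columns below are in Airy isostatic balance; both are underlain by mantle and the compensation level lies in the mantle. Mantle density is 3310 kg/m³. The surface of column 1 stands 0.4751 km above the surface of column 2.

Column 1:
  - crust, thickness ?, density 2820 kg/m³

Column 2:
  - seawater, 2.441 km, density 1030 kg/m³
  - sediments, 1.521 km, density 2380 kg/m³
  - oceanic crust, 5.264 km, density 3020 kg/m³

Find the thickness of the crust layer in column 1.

Take the compensation level at the base of the deeper column (depth z_c below the surface of column 1) and equate Σ ρ_i t_i down to z_c; mantle fills any gap and the z_c terms cancel.
Column 1: x×2820 + (z_c − 0 − x)×3310
Column 2: 0.4751×0 + 2.441×1030 + 1.521×2380 + 5.264×3020 + (z_c − 0.4751 − 9.226)×3310
The z_c×3310 term appears on both sides and cancels. Collect the known terms of each column as K = Σ(ρt)_known − 3310 × (depth of known layers): K_1 = 0 − 3310×0 = 0; K_2 = 22031.49 − 3310×(0.4751 + 9.226) = −10079.151.
Balance: K_1 − x×(3310 − 2820) = K_2, so x = (K_1 − K_2)/(3310 − 2820) = 10079.2/490 = 20.6 km.

20.6 km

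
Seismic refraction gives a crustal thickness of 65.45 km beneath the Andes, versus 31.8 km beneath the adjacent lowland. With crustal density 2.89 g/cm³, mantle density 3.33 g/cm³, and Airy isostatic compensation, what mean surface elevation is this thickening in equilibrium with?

4.45 km

Excess crust Δ = 65.45 km − 31.8 km = 33.65 km, split between elevation h and root r with h + r = Δ.
Airy balance ρ_c h = (ρ_m − ρ_c) r gives r = h ρ_c/(ρ_m − ρ_c), so h (1 + ρ_c/(ρ_m − ρ_c)) = Δ, i.e. h = Δ (ρ_m − ρ_c)/ρ_m.
h = 33.65 km × 0.44/3.33 = 4.45 km.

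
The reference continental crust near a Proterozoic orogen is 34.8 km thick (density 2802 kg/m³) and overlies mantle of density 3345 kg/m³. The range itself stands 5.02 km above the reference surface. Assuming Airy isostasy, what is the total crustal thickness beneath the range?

Root depth r = h ρ_c / (ρ_m − ρ_c) = 5.02 km × 2802 / 543 = 25.9 km.
Total thickness = T + h + r = 34.8 km + 5.02 km + 25.9 km = 65.7 km.

65.7 km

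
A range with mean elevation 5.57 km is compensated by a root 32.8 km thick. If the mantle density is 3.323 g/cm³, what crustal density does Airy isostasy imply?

2.84 g/cm³

ρ_c h = (ρ_m − ρ_c) r → ρ_c (h + r) = ρ_m r → ρ_c = ρ_m r / (h + r).
ρ_c = 3.323 × 32.8 km / (5.57 km + 32.8 km) = 2.84 g/cm³.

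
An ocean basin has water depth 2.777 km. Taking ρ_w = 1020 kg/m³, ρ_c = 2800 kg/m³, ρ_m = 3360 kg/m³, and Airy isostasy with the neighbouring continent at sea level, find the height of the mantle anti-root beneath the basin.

Equating mass per unit area of the two columns: replacing crust with seawater at the top is compensated by replacing crust with mantle at the base: d (ρ_c − ρ_w) = a (ρ_m − ρ_c).
a = d (ρ_c − ρ_w)/(ρ_m − ρ_c) = 2.777 km × 1780/560 = 8.83 km.

8.83 km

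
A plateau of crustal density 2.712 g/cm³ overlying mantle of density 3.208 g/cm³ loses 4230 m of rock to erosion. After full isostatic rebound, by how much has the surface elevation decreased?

Rebound u = e ρ_c/ρ_m = 4230 m × 2.712/3.208 = 3576 m.
Net surface drop = e − u = 4230 m − 3576 m = e (ρ_m − ρ_c)/ρ_m = 654 m.

654 m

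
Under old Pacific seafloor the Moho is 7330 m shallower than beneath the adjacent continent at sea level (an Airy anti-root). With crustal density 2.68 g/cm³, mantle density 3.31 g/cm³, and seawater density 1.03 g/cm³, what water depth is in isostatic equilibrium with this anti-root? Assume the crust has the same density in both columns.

2800 m

Replacing a thickness d of crust by seawater at the top must be balanced by replacing crust with mantle at the base: d (ρ_c − ρ_w) = a (ρ_m − ρ_c).
d = a (ρ_m − ρ_c)/(ρ_c − ρ_w) = 7330 m × 0.63/1.65 = 2800 m.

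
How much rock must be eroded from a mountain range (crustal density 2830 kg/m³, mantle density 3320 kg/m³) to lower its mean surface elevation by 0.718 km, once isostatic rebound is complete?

4.86 km

Net drop Δ = e − u = e − e ρ_c/ρ_m = e (ρ_m − ρ_c)/ρ_m.
e = Δ ρ_m/(ρ_m − ρ_c) = 0.718 km × 3320/490 = 4.86 km.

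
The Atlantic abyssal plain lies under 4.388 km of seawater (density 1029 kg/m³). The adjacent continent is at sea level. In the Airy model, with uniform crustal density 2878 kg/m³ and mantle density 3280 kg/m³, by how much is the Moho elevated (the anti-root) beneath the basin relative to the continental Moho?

20.2 km

Equating mass per unit area of the two columns: replacing crust with seawater at the top is compensated by replacing crust with mantle at the base: d (ρ_c − ρ_w) = a (ρ_m − ρ_c).
a = d (ρ_c − ρ_w)/(ρ_m − ρ_c) = 4.388 km × 1849/402 = 20.2 km.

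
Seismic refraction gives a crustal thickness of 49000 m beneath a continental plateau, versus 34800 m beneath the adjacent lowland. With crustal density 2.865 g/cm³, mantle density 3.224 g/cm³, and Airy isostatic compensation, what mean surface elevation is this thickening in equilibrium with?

1580 m

Excess crust Δ = 49000 m − 34800 m = 14200 m, split between elevation h and root r with h + r = Δ.
Airy balance ρ_c h = (ρ_m − ρ_c) r gives r = h ρ_c/(ρ_m − ρ_c), so h (1 + ρ_c/(ρ_m − ρ_c)) = Δ, i.e. h = Δ (ρ_m − ρ_c)/ρ_m.
h = 14200 m × 0.359/3.224 = 1580 m.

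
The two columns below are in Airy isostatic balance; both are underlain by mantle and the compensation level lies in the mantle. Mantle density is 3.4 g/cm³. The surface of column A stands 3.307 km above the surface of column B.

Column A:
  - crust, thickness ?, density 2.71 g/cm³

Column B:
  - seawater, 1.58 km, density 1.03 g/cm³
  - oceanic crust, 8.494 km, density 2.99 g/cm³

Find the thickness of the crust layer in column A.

Take the compensation level at the base of the deeper column (depth z_c below the surface of column A) and equate Σ ρ_i t_i down to z_c; mantle fills any gap and the z_c terms cancel.
Column A: x×2.71 + (z_c − 0 − x)×3.4
Column B: 3.307×0 + 1.58×1.03 + 8.494×2.99 + (z_c − 3.307 − 10.074)×3.4
The z_c×3.4 term appears on both sides and cancels. Collect the known terms of each column as K = Σ(ρt)_known − 3.4 × (depth of known layers): K_A = 0 − 3.4×0 = 0; K_B = 27.02446 − 3.4×(3.307 + 10.074) = −18.47094.
Balance: K_A − x×(3.4 − 2.71) = K_B, so x = (K_A − K_B)/(3.4 − 2.71) = 18.4709/0.69 = 26.8 km.

26.8 km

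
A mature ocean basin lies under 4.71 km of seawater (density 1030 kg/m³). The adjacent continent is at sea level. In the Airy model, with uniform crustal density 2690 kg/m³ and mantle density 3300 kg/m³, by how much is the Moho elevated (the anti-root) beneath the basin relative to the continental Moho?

Isostatic balance requires: replacing crust with seawater at the top is compensated by replacing crust with mantle at the base: d (ρ_c − ρ_w) = a (ρ_m − ρ_c).
a = d (ρ_c − ρ_w)/(ρ_m − ρ_c) = 4.71 km × 1660/610 = 12.8 km.

12.8 km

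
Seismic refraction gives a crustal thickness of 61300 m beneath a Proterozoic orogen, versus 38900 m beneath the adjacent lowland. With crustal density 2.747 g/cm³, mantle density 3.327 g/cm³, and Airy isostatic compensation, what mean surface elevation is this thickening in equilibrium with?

Excess crust Δ = 61300 m − 38900 m = 22400 m, split between elevation h and root r with h + r = Δ.
Airy balance ρ_c h = (ρ_m − ρ_c) r gives r = h ρ_c/(ρ_m − ρ_c), so h (1 + ρ_c/(ρ_m − ρ_c)) = Δ, i.e. h = Δ (ρ_m − ρ_c)/ρ_m.
h = 22400 m × 0.58/3.327 = 3910 m.

3910 m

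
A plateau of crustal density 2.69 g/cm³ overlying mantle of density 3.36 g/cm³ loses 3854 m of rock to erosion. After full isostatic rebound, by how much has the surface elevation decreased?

769 m

Rebound u = e ρ_c/ρ_m = 3854 m × 2.69/3.36 = 3085 m.
Net surface drop = e − u = 3854 m − 3085 m = e (ρ_m − ρ_c)/ρ_m = 769 m.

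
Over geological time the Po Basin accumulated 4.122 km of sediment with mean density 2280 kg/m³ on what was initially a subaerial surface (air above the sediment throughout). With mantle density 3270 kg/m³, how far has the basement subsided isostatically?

2.87 km

Subaerial load: s = t ρ_sed / ρ_m = 4.122 km × 2280/3270 = 2.87 km.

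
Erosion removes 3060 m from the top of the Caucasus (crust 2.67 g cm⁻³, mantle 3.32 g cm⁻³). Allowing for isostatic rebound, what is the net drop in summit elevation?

599 m

Rebound u = e ρ_c/ρ_m = 3060 m × 2.67/3.32 = 2461 m.
Net surface drop = e − u = 3060 m − 2461 m = e (ρ_m − ρ_c)/ρ_m = 599 m.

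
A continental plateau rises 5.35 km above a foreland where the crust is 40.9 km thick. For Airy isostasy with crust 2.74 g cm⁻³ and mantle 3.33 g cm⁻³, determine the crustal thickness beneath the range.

71.1 km

Root depth r = h ρ_c / (ρ_m − ρ_c) = 5.35 km × 2.74 / 0.59 = 24.85 km.
Total thickness = T + h + r = 40.9 km + 5.35 km + 24.85 km = 71.1 km.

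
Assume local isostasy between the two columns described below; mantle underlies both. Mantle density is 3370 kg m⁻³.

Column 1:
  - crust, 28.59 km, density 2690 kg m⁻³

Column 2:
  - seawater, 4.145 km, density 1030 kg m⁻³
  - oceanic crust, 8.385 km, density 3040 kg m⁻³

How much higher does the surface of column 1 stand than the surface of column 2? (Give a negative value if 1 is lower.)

2.07 km

For any compensation level in the mantle, the mantle terms cancel and isostasy reduces to e = (Σt_1 − Σt_2) − (Σ(ρt)_1 − Σ(ρt)_2) / ρ_m.
Σt_1 = 28.59 km; Σt_2 = 12.53 km; Σ(ρt)_1 = 76907.1; Σ(ρt)_2 = 29759.75 (in km·kg m⁻³).
e = (28.59 − 12.53) − (76907.1 − 29759.75) / 3370 = 2.07 km.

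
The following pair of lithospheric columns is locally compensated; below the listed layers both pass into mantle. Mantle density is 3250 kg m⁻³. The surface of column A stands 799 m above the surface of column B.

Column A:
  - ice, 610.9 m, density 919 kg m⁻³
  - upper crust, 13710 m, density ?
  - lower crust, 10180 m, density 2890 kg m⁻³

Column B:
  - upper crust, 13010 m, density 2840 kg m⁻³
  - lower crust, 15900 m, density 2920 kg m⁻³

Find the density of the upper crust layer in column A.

2660 kg m⁻³

Take the compensation level at the base of the deeper column (depth z_c below the surface of column A) and equate Σ ρ_i t_i down to z_c; mantle fills any gap and the z_c terms cancel.
Column A: 610.9×919 + 13710×ρ + 10180×2890 + (z_c − 24500.9)×3250
Column B: 799×0 + 13010×2840 + 15900×2920 + (z_c − 799 − 28910)×3250
The z_c×3250 term appears on both sides and cancels. Collect the known terms of each column as K = Σ(ρt)_known − 3250 × (depth of known layers): K_A = 29981617.1 − 3250×24500.9 = −49646307.9; K_B = 83376400 − 3250×(799 + 28910) = −13177850.
Balance: K_A + 13710×ρ = K_B, so ρ = (K_B − K_A)/13710 = 36468500/13710 = 2660 kg m⁻³.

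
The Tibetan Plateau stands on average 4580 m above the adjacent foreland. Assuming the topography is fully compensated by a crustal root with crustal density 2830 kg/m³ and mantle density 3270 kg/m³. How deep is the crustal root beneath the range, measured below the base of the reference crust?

29500 m

By Archimedes' principle applied to the lithosphere: the weight of the topography is balanced by the buoyancy of the root, ρ_c h = (ρ_m − ρ_c) r.
r = h · ρ_c / (ρ_m − ρ_c) = 4580 m × 2830 / (3270 − 2830) = 29500 m.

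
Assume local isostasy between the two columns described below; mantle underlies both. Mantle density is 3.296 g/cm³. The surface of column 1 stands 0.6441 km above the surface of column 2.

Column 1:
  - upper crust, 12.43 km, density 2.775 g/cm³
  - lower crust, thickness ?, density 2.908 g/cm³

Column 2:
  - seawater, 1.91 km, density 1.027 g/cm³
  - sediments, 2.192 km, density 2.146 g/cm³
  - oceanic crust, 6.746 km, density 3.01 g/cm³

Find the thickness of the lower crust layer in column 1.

Take the compensation level at the base of the deeper column (depth z_c below the surface of column 1) and equate Σ ρ_i t_i down to z_c; mantle fills any gap and the z_c terms cancel.
Column 1: 12.43×2.775 + x×2.908 + (z_c − 12.43 − x)×3.296
Column 2: 0.6441×0 + 1.91×1.027 + 2.192×2.146 + 6.746×3.01 + (z_c − 0.6441 − 10.848)×3.296
The z_c×3.296 term appears on both sides and cancels. Collect the known terms of each column as K = Σ(ρt)_known − 3.296 × (depth of known layers): K_1 = 34.49325 − 3.296×12.43 = −6.47603; K_2 = 26.971062 − 3.296×(0.6441 + 10.848) = −10.9068996.
Balance: K_1 − x×(3.296 − 2.908) = K_2, so x = (K_1 − K_2)/(3.296 − 2.908) = 4.43087/0.388 = 11.4 km.

11.4 km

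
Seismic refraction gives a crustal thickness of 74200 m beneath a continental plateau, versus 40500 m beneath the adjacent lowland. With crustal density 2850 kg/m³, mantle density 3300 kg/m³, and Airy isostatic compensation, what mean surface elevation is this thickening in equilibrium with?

4600 m

Excess crust Δ = 74200 m − 40500 m = 33700 m, split between elevation h and root r with h + r = Δ.
Airy balance ρ_c h = (ρ_m − ρ_c) r gives r = h ρ_c/(ρ_m − ρ_c), so h (1 + ρ_c/(ρ_m − ρ_c)) = Δ, i.e. h = Δ (ρ_m − ρ_c)/ρ_m.
h = 33700 m × 450/3300 = 4600 m.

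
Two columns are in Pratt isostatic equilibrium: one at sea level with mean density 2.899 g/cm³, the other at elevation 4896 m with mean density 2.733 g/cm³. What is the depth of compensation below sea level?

ρ_ref D = ρ (D + h) → D (ρ_ref − ρ) = ρ h.
D = ρ h/(ρ_ref − ρ) = 2.733 × 4896 m/(2.899 − 2.733) = 80600 m.

80600 m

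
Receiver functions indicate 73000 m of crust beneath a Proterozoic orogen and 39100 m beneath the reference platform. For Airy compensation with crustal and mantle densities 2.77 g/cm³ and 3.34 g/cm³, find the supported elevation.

5790 m

Excess crust Δ = 73000 m − 39100 m = 33900 m, split between elevation h and root r with h + r = Δ.
Airy balance ρ_c h = (ρ_m − ρ_c) r gives r = h ρ_c/(ρ_m − ρ_c), so h (1 + ρ_c/(ρ_m − ρ_c)) = Δ, i.e. h = Δ (ρ_m − ρ_c)/ρ_m.
h = 33900 m × 0.57/3.34 = 5790 m.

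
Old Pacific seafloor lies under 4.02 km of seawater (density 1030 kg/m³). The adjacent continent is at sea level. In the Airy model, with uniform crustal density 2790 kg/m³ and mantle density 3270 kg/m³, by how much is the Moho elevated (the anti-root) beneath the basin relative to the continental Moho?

14.7 km

For local isostatic compensation: replacing crust with seawater at the top is compensated by replacing crust with mantle at the base: d (ρ_c − ρ_w) = a (ρ_m − ρ_c).
a = d (ρ_c − ρ_w)/(ρ_m − ρ_c) = 4.02 km × 1760/480 = 14.7 km.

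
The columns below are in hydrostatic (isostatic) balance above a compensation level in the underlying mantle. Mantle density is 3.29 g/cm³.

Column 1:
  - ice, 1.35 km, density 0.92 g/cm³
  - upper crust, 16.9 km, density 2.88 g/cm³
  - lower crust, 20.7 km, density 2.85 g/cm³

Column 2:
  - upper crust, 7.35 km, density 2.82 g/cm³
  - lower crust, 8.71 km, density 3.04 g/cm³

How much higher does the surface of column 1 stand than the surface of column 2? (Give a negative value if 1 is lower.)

4.14 km

For any compensation level in the mantle, the mantle terms cancel and isostasy reduces to e = (Σt_1 − Σt_2) − (Σ(ρt)_1 − Σ(ρt)_2) / ρ_m.
Σt_1 = 38.95 km; Σt_2 = 16.06 km; Σ(ρt)_1 = 108.909; Σ(ρt)_2 = 47.2054 (in km·g/cm³).
e = (38.95 − 16.06) − (108.909 − 47.2054) / 3.29 = 4.14 km.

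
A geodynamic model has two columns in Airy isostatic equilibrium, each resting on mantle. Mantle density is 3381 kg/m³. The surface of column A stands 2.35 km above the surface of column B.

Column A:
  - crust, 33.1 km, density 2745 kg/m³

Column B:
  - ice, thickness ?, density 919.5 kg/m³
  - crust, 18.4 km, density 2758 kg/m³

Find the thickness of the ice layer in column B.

Take the compensation level at the base of the deeper column (depth z_c below the surface of column A) and equate Σ ρ_i t_i down to z_c; mantle fills any gap and the z_c terms cancel.
Column A: 33.1×2745 + (z_c − 33.1)×3381
Column B: 2.35×0 + x×919.5 + 18.4×2758 + (z_c − 2.35 − 18.4 − x)×3381
The z_c×3381 term appears on both sides and cancels. Collect the known terms of each column as K = Σ(ρt)_known − 3381 × (depth of known layers): K_A = 90859.5 − 3381×33.1 = −21051.6; K_B = 50747.2 − 3381×(2.35 + 18.4) = −19408.55.
Balance: K_A = K_B − x×(3381 − 919.5), so x = (K_B − K_A)/(3381 − 919.5) = 1643.05/2461.5 = 0.667 km.

0.667 km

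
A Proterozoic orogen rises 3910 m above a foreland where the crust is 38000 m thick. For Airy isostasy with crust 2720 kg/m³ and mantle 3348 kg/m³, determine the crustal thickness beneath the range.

Root depth r = h ρ_c / (ρ_m − ρ_c) = 3910 m × 2720 / 628 = 16940 m.
Total thickness = T + h + r = 38000 m + 3910 m + 16940 m = 58800 m.

58800 m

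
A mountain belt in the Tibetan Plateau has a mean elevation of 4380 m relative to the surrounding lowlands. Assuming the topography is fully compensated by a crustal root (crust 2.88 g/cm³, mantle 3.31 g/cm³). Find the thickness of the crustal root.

29300 m

By Archimedes' principle applied to the lithosphere: the weight of the topography is balanced by the buoyancy of the root, ρ_c h = (ρ_m − ρ_c) r.
r = h · ρ_c / (ρ_m − ρ_c) = 4380 m × 2.88 / (3.31 − 2.88) = 29300 m.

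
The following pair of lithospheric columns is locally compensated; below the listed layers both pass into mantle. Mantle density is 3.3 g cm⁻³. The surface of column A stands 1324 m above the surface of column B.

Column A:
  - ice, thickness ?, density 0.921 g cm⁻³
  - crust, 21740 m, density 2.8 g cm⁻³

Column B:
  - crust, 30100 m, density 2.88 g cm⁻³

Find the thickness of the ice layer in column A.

2580 m

Take the compensation level at the base of the deeper column (depth z_c below the surface of column A) and equate Σ ρ_i t_i down to z_c; mantle fills any gap and the z_c terms cancel.
Column A: x×0.921 + 21740×2.8 + (z_c − 21740 − x)×3.3
Column B: 1324×0 + 30100×2.88 + (z_c − 1324 − 30100)×3.3
The z_c×3.3 term appears on both sides and cancels. Collect the known terms of each column as K = Σ(ρt)_known − 3.3 × (depth of known layers): K_A = 60872 − 3.3×21740 = −10870; K_B = 86688 − 3.3×(1324 + 30100) = −17011.2.
Balance: K_A − x×(3.3 − 0.921) = K_B, so x = (K_A − K_B)/(3.3 − 0.921) = 6141.2/2.379 = 2580 m.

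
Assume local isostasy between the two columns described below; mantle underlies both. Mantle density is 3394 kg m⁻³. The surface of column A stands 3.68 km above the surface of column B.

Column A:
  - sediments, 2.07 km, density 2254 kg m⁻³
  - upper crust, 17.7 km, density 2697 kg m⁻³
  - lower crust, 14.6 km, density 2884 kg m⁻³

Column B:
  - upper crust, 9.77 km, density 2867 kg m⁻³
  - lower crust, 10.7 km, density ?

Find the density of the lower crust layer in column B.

Take the compensation level at the base of the deeper column (depth z_c below the surface of column A) and equate Σ ρ_i t_i down to z_c; mantle fills any gap and the z_c terms cancel.
Column A: 2.07×2254 + 17.7×2697 + 14.6×2884 + (z_c − 34.37)×3394
Column B: 3.68×0 + 9.77×2867 + 10.7×ρ + (z_c − 3.68 − 20.47)×3394
The z_c×3394 term appears on both sides and cancels. Collect the known terms of each column as K = Σ(ρt)_known − 3394 × (depth of known layers): K_A = 94509.08 − 3394×34.37 = −22142.7; K_B = 28010.59 − 3394×(3.68 + 20.47) = −53954.51.
Balance: K_A = K_B + 10.7×ρ, so ρ = (K_A − K_B)/10.7 = 31811.8/10.7 = 2970 kg m⁻³.

2970 kg m⁻³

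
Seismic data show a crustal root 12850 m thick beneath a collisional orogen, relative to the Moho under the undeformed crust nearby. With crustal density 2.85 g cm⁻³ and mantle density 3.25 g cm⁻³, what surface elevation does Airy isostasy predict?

1800 m

Balancing pressure at the compensation depth: ρ_c h = (ρ_m − ρ_c) r.
h = r (ρ_m − ρ_c) / ρ_c = 12850 m × (3.25 − 2.85) / 2.85 = 1800 m.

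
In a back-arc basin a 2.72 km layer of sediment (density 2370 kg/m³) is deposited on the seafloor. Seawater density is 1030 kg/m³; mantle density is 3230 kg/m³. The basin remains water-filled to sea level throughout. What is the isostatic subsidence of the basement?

Submarine loading: the sediment displaces seawater, and the subsidence is in turn flooded, so s (ρ_m − ρ_w) = t (ρ_sed − ρ_w).
s = 2.72 km × (2370 − 1030) / (3230 − 1030) = 1.66 km.

1.66 km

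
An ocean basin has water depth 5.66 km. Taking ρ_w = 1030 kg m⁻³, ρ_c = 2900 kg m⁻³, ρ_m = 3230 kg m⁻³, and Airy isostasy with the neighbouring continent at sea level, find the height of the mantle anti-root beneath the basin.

32.1 km

By Archimedes' principle applied to the lithosphere: replacing crust with seawater at the top is compensated by replacing crust with mantle at the base: d (ρ_c − ρ_w) = a (ρ_m − ρ_c).
a = d (ρ_c − ρ_w)/(ρ_m − ρ_c) = 5.66 km × 1870/330 = 32.1 km.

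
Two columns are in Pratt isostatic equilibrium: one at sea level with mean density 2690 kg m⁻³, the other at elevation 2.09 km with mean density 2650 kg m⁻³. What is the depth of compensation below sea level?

138 km

ρ_ref D = ρ (D + h) → D (ρ_ref − ρ) = ρ h.
D = ρ h/(ρ_ref − ρ) = 2650 × 2.09 km/(2690 − 2650) = 138 km.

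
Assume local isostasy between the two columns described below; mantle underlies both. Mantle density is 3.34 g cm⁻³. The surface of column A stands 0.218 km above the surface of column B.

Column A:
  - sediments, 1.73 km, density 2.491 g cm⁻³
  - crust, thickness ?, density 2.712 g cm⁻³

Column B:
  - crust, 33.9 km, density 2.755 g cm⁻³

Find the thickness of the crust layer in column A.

30.4 km

Take the compensation level at the base of the deeper column (depth z_c below the surface of column A) and equate Σ ρ_i t_i down to z_c; mantle fills any gap and the z_c terms cancel.
Column A: 1.73×2.491 + x×2.712 + (z_c − 1.73 − x)×3.34
Column B: 0.218×0 + 33.9×2.755 + (z_c − 0.218 − 33.9)×3.34
The z_c×3.34 term appears on both sides and cancels. Collect the known terms of each column as K = Σ(ρt)_known − 3.34 × (depth of known layers): K_A = 4.30943 − 3.34×1.73 = −1.46877; K_B = 93.3945 − 3.34×(0.218 + 33.9) = −20.55962.
Balance: K_A − x×(3.34 − 2.712) = K_B, so x = (K_A − K_B)/(3.34 − 2.712) = 19.0908/0.628 = 30.4 km.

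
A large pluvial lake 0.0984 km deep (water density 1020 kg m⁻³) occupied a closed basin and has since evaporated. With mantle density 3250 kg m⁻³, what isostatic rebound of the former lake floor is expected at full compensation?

u = d ρ_w/ρ_m = 0.0984 km × 1020/3250 = 0.0309 km.

0.0309 km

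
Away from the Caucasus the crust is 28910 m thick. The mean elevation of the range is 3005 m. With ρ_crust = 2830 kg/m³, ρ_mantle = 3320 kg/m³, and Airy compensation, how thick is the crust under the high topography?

49300 m

Root depth r = h ρ_c / (ρ_m − ρ_c) = 3005 m × 2830 / 490 = 17360 m.
Total thickness = T + h + r = 28910 m + 3005 m + 17360 m = 49300 m.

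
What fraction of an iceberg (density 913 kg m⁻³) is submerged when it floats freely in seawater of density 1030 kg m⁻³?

Submerged fraction = ρ_obj/ρ_fluid = 913/1030 = 88.6%.

88.6%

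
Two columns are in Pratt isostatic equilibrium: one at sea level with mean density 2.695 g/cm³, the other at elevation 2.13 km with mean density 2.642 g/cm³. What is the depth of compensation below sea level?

ρ_ref D = ρ (D + h) → D (ρ_ref − ρ) = ρ h.
D = ρ h/(ρ_ref − ρ) = 2.642 × 2.13 km/(2.695 − 2.642) = 106 km.

106 km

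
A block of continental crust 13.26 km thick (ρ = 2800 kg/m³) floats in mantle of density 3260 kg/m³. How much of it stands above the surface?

Floating equilibrium: submerged depth d = t ρ_obj/ρ_fluid = 13.26 km × 2800/3260 = 11.39 km.
Freeboard = t − d = 13.26 km − 11.39 km = 1.87 km.

1.87 km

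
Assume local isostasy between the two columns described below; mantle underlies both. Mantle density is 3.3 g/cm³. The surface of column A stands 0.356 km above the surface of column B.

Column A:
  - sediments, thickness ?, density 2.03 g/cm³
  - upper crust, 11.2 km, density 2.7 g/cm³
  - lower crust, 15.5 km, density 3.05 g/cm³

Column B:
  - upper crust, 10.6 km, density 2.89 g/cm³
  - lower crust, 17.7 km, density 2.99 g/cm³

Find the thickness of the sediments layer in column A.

0.325 km

Take the compensation level at the base of the deeper column (depth z_c below the surface of column A) and equate Σ ρ_i t_i down to z_c; mantle fills any gap and the z_c terms cancel.
Column A: x×2.03 + 11.2×2.7 + 15.5×3.05 + (z_c − 26.7 − x)×3.3
Column B: 0.356×0 + 10.6×2.89 + 17.7×2.99 + (z_c − 0.356 − 28.3)×3.3
The z_c×3.3 term appears on both sides and cancels. Collect the known terms of each column as K = Σ(ρt)_known − 3.3 × (depth of known layers): K_A = 77.515 − 3.3×26.7 = −10.595; K_B = 83.557 − 3.3×(0.356 + 28.3) = −11.0078.
Balance: K_A − x×(3.3 − 2.03) = K_B, so x = (K_A − K_B)/(3.3 − 2.03) = 0.4128/1.27 = 0.325 km.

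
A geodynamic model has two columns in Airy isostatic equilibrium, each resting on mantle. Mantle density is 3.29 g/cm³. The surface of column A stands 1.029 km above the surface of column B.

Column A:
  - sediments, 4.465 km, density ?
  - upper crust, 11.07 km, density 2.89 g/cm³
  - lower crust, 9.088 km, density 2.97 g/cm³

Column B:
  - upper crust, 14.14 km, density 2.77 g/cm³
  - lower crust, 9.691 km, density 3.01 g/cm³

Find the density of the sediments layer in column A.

1.92 g/cm³

Take the compensation level at the base of the deeper column (depth z_c below the surface of column A) and equate Σ ρ_i t_i down to z_c; mantle fills any gap and the z_c terms cancel.
Column A: 4.465×ρ + 11.07×2.89 + 9.088×2.97 + (z_c − 24.623)×3.29
Column B: 1.029×0 + 14.14×2.77 + 9.691×3.01 + (z_c − 1.029 − 23.831)×3.29
The z_c×3.29 term appears on both sides and cancels. Collect the known terms of each column as K = Σ(ρt)_known − 3.29 × (depth of known layers): K_A = 58.98366 − 3.29×24.623 = −22.02601; K_B = 68.33771 − 3.29×(1.029 + 23.831) = −13.45169.
Balance: K_A + 4.465×ρ = K_B, so ρ = (K_B − K_A)/4.465 = 8.57432/4.465 = 1.92 g/cm³.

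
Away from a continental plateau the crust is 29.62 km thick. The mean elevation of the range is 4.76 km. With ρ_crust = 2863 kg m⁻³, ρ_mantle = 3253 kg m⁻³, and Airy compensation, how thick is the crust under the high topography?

Root depth r = h ρ_c / (ρ_m − ρ_c) = 4.76 km × 2863 / 390 = 34.94 km.
Total thickness = T + h + r = 29.62 km + 4.76 km + 34.94 km = 69.3 km.

69.3 km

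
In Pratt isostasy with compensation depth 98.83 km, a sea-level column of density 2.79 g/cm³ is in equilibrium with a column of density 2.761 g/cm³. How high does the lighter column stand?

1.04 km

ρ_ref D = ρ (D + h) → h = D (ρ_ref − ρ)/ρ.
h = 98.83 km × (2.79 − 2.761)/2.761 = 1.04 km.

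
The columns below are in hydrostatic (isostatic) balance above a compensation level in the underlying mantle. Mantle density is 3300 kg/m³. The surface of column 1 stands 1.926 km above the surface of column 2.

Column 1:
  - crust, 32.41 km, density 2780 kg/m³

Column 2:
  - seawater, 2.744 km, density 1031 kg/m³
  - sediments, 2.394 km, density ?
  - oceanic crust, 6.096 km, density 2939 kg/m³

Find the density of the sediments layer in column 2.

Take the compensation level at the base of the deeper column (depth z_c below the surface of column 1) and equate Σ ρ_i t_i down to z_c; mantle fills any gap and the z_c terms cancel.
Column 1: 32.41×2780 + (z_c − 32.41)×3300
Column 2: 1.926×0 + 2.744×1031 + 2.394×ρ + 6.096×2939 + (z_c − 1.926 − 11.234)×3300
The z_c×3300 term appears on both sides and cancels. Collect the known terms of each column as K = Σ(ρt)_known − 3300 × (depth of known layers): K_1 = 90099.8 − 3300×32.41 = −16853.2; K_2 = 20745.208 − 3300×(1.926 + 11.234) = −22682.792.
Balance: K_1 = K_2 + 2.394×ρ, so ρ = (K_1 − K_2)/2.394 = 5829.59/2.394 = 2440 kg/m³.

2440 kg/m³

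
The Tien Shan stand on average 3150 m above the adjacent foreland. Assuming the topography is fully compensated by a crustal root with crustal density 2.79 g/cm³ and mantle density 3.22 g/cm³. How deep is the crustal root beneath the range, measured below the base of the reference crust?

20400 m

In Airy isostatic equilibrium: the weight of the topography is balanced by the buoyancy of the root, ρ_c h = (ρ_m − ρ_c) r.
r = h · ρ_c / (ρ_m − ρ_c) = 3150 m × 2.79 / (3.22 − 2.79) = 20400 m.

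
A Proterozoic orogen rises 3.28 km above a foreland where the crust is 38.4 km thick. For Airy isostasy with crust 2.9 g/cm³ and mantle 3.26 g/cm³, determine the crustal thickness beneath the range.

68.1 km

Root depth r = h ρ_c / (ρ_m − ρ_c) = 3.28 km × 2.9 / 0.36 = 26.42 km.
Total thickness = T + h + r = 38.4 km + 3.28 km + 26.42 km = 68.1 km.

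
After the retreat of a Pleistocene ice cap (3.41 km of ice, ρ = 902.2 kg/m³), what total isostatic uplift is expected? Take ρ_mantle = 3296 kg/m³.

Removing the load lets mantle flow back in; uplift u satisfies ρ_ice t = ρ_m u.
u = t ρ_ice/ρ_m = 3.41 km × 902.2/3296 = 0.933 km.

0.933 km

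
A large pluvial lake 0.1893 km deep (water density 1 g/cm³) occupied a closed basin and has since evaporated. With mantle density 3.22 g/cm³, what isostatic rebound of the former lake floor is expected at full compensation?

0.0588 km

u = d ρ_w/ρ_m = 0.1893 km × 1/3.22 = 0.0588 km.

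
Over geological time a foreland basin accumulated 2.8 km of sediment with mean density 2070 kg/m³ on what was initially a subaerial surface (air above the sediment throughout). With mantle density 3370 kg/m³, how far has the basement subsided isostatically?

Subaerial load: s = t ρ_sed / ρ_m = 2.8 km × 2070/3370 = 1.72 km.

1.72 km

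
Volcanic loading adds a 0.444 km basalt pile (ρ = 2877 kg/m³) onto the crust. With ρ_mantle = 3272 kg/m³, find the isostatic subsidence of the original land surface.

0.39 km

Subaerial loading: s = t ρ_load / ρ_m.
s = 0.444 km × 2877/3272 = 0.39 km.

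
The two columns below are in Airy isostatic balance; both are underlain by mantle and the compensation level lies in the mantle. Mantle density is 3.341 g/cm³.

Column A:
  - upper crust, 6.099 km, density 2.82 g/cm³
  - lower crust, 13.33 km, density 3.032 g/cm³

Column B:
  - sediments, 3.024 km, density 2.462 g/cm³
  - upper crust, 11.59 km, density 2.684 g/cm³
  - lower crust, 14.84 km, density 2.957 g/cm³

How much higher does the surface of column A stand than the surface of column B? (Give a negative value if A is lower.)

For any compensation level in the mantle, the mantle terms cancel and isostasy reduces to e = (Σt_A − Σt_B) − (Σ(ρt)_A − Σ(ρt)_B) / ρ_m.
Σt_A = 19.429 km; Σt_B = 29.454 km; Σ(ρt)_A = 57.61574; Σ(ρt)_B = 82.434528 (in km·g/cm³).
e = (19.429 − 29.454) − (57.61574 − 82.434528) / 3.341 = −2.6 km.

−2.6 km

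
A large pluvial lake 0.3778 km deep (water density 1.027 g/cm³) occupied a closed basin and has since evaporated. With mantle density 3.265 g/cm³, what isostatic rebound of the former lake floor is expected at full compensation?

0.119 km

u = d ρ_w/ρ_m = 0.3778 km × 1.027/3.265 = 0.119 km.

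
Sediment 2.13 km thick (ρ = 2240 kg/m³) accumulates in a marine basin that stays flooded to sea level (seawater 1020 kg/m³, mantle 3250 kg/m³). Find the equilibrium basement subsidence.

1.17 km

Submarine loading: the sediment displaces seawater, and the subsidence is in turn flooded, so s (ρ_m − ρ_w) = t (ρ_sed − ρ_w).
s = 2.13 km × (2240 − 1020) / (3250 − 1020) = 1.17 km.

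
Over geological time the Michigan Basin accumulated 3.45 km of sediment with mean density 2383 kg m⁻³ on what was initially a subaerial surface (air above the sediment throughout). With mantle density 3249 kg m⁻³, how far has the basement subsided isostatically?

2.53 km

Subaerial load: s = t ρ_sed / ρ_m = 3.45 km × 2383/3249 = 2.53 km.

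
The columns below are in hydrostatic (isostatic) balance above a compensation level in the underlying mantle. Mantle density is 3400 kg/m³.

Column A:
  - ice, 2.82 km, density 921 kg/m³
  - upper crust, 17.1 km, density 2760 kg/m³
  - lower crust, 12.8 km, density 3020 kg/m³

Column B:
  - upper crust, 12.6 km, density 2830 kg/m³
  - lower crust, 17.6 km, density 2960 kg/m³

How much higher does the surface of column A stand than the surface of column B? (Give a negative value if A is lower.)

For any compensation level in the mantle, the mantle terms cancel and isostasy reduces to e = (Σt_A − Σt_B) − (Σ(ρt)_A − Σ(ρt)_B) / ρ_m.
Σt_A = 32.72 km; Σt_B = 30.2 km; Σ(ρt)_A = 88449.22; Σ(ρt)_B = 87754 (in km·kg/m³).
e = (32.72 − 30.2) − (88449.22 − 87754) / 3400 = 2.32 km.

2.32 km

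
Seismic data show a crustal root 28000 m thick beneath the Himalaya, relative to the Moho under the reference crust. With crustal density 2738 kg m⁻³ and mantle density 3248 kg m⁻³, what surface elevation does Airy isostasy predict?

Isostatic balance requires: ρ_c h = (ρ_m − ρ_c) r.
h = r (ρ_m − ρ_c) / ρ_c = 28000 m × (3248 − 2738) / 2738 = 5220 m.

5220 m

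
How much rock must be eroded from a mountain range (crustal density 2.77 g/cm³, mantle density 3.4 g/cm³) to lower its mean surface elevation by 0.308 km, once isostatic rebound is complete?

Net drop Δ = e − u = e − e ρ_c/ρ_m = e (ρ_m − ρ_c)/ρ_m.
e = Δ ρ_m/(ρ_m − ρ_c) = 0.308 km × 3.4/0.63 = 1.66 km.

1.66 km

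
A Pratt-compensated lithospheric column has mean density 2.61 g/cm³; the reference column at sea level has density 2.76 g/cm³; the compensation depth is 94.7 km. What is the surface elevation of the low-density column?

5.44 km

ρ_ref D = ρ (D + h) → h = D (ρ_ref − ρ)/ρ.
h = 94.7 km × (2.76 − 2.61)/2.61 = 5.44 km.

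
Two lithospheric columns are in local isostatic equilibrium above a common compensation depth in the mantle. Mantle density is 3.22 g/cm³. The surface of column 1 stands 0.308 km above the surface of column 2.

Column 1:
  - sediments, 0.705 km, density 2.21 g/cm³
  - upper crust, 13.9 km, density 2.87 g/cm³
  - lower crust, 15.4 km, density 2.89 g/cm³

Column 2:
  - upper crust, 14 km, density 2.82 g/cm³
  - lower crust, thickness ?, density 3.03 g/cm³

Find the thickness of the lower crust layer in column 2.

21.4 km

Take the compensation level at the base of the deeper column (depth z_c below the surface of column 1) and equate Σ ρ_i t_i down to z_c; mantle fills any gap and the z_c terms cancel.
Column 1: 0.705×2.21 + 13.9×2.87 + 15.4×2.89 + (z_c − 30.005)×3.22
Column 2: 0.308×0 + 14×2.82 + x×3.03 + (z_c − 0.308 − 14 − x)×3.22
The z_c×3.22 term appears on both sides and cancels. Collect the known terms of each column as K = Σ(ρt)_known − 3.22 × (depth of known layers): K_1 = 85.95705 − 3.22×30.005 = −10.65905; K_2 = 39.48 − 3.22×(0.308 + 14) = −6.59176.
Balance: K_1 = K_2 − x×(3.22 − 3.03), so x = (K_2 − K_1)/(3.22 − 3.03) = 4.06729/0.19 = 21.4 km.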